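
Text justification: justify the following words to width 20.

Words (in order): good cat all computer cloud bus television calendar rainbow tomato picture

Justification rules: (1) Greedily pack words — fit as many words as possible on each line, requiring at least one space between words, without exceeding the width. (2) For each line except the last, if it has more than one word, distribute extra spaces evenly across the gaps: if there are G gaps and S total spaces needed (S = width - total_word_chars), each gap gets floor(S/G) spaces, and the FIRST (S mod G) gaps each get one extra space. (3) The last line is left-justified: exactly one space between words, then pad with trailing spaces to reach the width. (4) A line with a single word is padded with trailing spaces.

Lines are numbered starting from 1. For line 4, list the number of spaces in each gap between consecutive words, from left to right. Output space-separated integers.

Line 1: ['good', 'cat', 'all'] (min_width=12, slack=8)
Line 2: ['computer', 'cloud', 'bus'] (min_width=18, slack=2)
Line 3: ['television', 'calendar'] (min_width=19, slack=1)
Line 4: ['rainbow', 'tomato'] (min_width=14, slack=6)
Line 5: ['picture'] (min_width=7, slack=13)

Answer: 7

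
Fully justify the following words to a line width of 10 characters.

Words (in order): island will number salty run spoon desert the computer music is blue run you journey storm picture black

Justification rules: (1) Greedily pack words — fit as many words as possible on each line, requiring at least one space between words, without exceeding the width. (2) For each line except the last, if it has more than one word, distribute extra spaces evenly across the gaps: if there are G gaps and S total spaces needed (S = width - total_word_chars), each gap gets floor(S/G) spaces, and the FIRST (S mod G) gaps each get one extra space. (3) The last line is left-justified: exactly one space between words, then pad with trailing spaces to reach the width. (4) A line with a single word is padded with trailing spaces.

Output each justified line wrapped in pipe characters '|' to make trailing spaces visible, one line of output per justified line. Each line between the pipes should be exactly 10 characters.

Answer: |island    |
|will      |
|number    |
|salty  run|
|spoon     |
|desert the|
|computer  |
|music   is|
|blue   run|
|you       |
|journey   |
|storm     |
|picture   |
|black     |

Derivation:
Line 1: ['island'] (min_width=6, slack=4)
Line 2: ['will'] (min_width=4, slack=6)
Line 3: ['number'] (min_width=6, slack=4)
Line 4: ['salty', 'run'] (min_width=9, slack=1)
Line 5: ['spoon'] (min_width=5, slack=5)
Line 6: ['desert', 'the'] (min_width=10, slack=0)
Line 7: ['computer'] (min_width=8, slack=2)
Line 8: ['music', 'is'] (min_width=8, slack=2)
Line 9: ['blue', 'run'] (min_width=8, slack=2)
Line 10: ['you'] (min_width=3, slack=7)
Line 11: ['journey'] (min_width=7, slack=3)
Line 12: ['storm'] (min_width=5, slack=5)
Line 13: ['picture'] (min_width=7, slack=3)
Line 14: ['black'] (min_width=5, slack=5)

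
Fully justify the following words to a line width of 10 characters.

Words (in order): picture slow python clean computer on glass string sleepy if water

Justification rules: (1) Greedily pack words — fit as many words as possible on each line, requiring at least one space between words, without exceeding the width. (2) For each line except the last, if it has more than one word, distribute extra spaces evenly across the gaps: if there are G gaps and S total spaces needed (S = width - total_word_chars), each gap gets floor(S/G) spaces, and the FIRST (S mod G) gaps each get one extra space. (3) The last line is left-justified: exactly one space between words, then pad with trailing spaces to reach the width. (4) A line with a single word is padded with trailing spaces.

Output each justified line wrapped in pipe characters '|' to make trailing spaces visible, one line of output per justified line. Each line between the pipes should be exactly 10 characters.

Answer: |picture   |
|slow      |
|python    |
|clean     |
|computer  |
|on   glass|
|string    |
|sleepy  if|
|water     |

Derivation:
Line 1: ['picture'] (min_width=7, slack=3)
Line 2: ['slow'] (min_width=4, slack=6)
Line 3: ['python'] (min_width=6, slack=4)
Line 4: ['clean'] (min_width=5, slack=5)
Line 5: ['computer'] (min_width=8, slack=2)
Line 6: ['on', 'glass'] (min_width=8, slack=2)
Line 7: ['string'] (min_width=6, slack=4)
Line 8: ['sleepy', 'if'] (min_width=9, slack=1)
Line 9: ['water'] (min_width=5, slack=5)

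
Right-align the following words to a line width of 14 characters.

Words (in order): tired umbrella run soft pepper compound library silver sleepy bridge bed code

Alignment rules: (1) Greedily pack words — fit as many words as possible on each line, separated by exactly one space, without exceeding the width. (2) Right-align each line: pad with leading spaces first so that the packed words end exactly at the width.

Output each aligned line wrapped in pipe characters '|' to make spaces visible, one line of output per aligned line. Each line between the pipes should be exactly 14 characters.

Answer: |tired umbrella|
|      run soft|
|        pepper|
|      compound|
|library silver|
| sleepy bridge|
|      bed code|

Derivation:
Line 1: ['tired', 'umbrella'] (min_width=14, slack=0)
Line 2: ['run', 'soft'] (min_width=8, slack=6)
Line 3: ['pepper'] (min_width=6, slack=8)
Line 4: ['compound'] (min_width=8, slack=6)
Line 5: ['library', 'silver'] (min_width=14, slack=0)
Line 6: ['sleepy', 'bridge'] (min_width=13, slack=1)
Line 7: ['bed', 'code'] (min_width=8, slack=6)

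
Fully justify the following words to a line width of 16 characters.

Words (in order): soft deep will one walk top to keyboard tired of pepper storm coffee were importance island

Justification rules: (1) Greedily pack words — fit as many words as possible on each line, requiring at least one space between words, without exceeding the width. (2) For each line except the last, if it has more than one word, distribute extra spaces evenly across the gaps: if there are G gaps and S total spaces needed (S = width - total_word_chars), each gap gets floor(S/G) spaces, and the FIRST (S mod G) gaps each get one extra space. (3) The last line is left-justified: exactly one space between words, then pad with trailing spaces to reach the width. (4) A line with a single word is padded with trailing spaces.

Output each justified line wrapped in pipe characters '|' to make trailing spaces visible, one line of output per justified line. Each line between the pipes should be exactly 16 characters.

Answer: |soft  deep  will|
|one  walk top to|
|keyboard   tired|
|of  pepper storm|
|coffee      were|
|importance      |
|island          |

Derivation:
Line 1: ['soft', 'deep', 'will'] (min_width=14, slack=2)
Line 2: ['one', 'walk', 'top', 'to'] (min_width=15, slack=1)
Line 3: ['keyboard', 'tired'] (min_width=14, slack=2)
Line 4: ['of', 'pepper', 'storm'] (min_width=15, slack=1)
Line 5: ['coffee', 'were'] (min_width=11, slack=5)
Line 6: ['importance'] (min_width=10, slack=6)
Line 7: ['island'] (min_width=6, slack=10)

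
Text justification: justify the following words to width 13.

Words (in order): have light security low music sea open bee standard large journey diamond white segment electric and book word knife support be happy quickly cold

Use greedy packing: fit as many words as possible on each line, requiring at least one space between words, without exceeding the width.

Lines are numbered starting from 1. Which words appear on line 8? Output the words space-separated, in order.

Answer: segment

Derivation:
Line 1: ['have', 'light'] (min_width=10, slack=3)
Line 2: ['security', 'low'] (min_width=12, slack=1)
Line 3: ['music', 'sea'] (min_width=9, slack=4)
Line 4: ['open', 'bee'] (min_width=8, slack=5)
Line 5: ['standard'] (min_width=8, slack=5)
Line 6: ['large', 'journey'] (min_width=13, slack=0)
Line 7: ['diamond', 'white'] (min_width=13, slack=0)
Line 8: ['segment'] (min_width=7, slack=6)
Line 9: ['electric', 'and'] (min_width=12, slack=1)
Line 10: ['book', 'word'] (min_width=9, slack=4)
Line 11: ['knife', 'support'] (min_width=13, slack=0)
Line 12: ['be', 'happy'] (min_width=8, slack=5)
Line 13: ['quickly', 'cold'] (min_width=12, slack=1)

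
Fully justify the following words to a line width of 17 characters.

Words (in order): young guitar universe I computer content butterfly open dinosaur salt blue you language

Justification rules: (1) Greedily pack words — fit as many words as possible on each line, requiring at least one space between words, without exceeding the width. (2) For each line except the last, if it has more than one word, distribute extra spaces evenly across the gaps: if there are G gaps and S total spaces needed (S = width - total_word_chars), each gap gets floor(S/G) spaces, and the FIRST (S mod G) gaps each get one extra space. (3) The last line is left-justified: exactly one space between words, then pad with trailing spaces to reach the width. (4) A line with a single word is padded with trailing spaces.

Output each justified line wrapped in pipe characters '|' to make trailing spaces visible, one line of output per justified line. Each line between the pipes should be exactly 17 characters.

Line 1: ['young', 'guitar'] (min_width=12, slack=5)
Line 2: ['universe', 'I'] (min_width=10, slack=7)
Line 3: ['computer', 'content'] (min_width=16, slack=1)
Line 4: ['butterfly', 'open'] (min_width=14, slack=3)
Line 5: ['dinosaur', 'salt'] (min_width=13, slack=4)
Line 6: ['blue', 'you', 'language'] (min_width=17, slack=0)

Answer: |young      guitar|
|universe        I|
|computer  content|
|butterfly    open|
|dinosaur     salt|
|blue you language|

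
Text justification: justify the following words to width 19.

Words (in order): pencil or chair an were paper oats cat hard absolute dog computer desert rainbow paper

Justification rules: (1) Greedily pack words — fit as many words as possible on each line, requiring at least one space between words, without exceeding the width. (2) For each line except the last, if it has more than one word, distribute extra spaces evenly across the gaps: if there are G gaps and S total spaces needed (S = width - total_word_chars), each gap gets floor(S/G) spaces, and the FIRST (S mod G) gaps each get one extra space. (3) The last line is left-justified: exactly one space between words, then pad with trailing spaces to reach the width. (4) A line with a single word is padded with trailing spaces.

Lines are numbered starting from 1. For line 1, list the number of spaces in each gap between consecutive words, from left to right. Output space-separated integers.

Answer: 2 1 1

Derivation:
Line 1: ['pencil', 'or', 'chair', 'an'] (min_width=18, slack=1)
Line 2: ['were', 'paper', 'oats', 'cat'] (min_width=19, slack=0)
Line 3: ['hard', 'absolute', 'dog'] (min_width=17, slack=2)
Line 4: ['computer', 'desert'] (min_width=15, slack=4)
Line 5: ['rainbow', 'paper'] (min_width=13, slack=6)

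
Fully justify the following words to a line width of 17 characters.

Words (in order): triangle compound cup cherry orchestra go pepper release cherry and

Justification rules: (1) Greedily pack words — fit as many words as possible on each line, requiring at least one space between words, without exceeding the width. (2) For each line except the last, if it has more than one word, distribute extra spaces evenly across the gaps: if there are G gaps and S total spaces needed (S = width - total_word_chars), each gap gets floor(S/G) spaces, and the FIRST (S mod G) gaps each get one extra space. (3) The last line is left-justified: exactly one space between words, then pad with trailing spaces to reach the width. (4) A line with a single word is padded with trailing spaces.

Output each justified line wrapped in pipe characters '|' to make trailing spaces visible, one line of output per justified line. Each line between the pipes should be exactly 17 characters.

Line 1: ['triangle', 'compound'] (min_width=17, slack=0)
Line 2: ['cup', 'cherry'] (min_width=10, slack=7)
Line 3: ['orchestra', 'go'] (min_width=12, slack=5)
Line 4: ['pepper', 'release'] (min_width=14, slack=3)
Line 5: ['cherry', 'and'] (min_width=10, slack=7)

Answer: |triangle compound|
|cup        cherry|
|orchestra      go|
|pepper    release|
|cherry and       |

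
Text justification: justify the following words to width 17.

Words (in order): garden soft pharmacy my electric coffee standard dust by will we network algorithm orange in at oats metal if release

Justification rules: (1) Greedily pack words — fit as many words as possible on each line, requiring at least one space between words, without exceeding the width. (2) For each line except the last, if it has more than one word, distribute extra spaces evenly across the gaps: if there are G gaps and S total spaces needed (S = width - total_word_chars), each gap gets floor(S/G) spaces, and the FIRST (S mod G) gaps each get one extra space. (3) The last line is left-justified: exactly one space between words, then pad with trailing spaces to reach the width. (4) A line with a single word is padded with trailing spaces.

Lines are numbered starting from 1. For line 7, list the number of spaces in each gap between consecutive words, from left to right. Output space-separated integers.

Answer: 2 1 1

Derivation:
Line 1: ['garden', 'soft'] (min_width=11, slack=6)
Line 2: ['pharmacy', 'my'] (min_width=11, slack=6)
Line 3: ['electric', 'coffee'] (min_width=15, slack=2)
Line 4: ['standard', 'dust', 'by'] (min_width=16, slack=1)
Line 5: ['will', 'we', 'network'] (min_width=15, slack=2)
Line 6: ['algorithm', 'orange'] (min_width=16, slack=1)
Line 7: ['in', 'at', 'oats', 'metal'] (min_width=16, slack=1)
Line 8: ['if', 'release'] (min_width=10, slack=7)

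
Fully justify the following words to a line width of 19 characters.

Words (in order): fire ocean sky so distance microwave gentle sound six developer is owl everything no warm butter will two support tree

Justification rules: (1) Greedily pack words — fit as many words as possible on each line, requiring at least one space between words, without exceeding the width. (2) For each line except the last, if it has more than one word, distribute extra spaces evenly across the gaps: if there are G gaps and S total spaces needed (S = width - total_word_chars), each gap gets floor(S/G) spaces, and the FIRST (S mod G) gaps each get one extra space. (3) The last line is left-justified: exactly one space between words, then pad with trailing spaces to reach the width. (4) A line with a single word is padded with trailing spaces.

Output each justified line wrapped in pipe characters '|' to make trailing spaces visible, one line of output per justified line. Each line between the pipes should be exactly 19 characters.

Line 1: ['fire', 'ocean', 'sky', 'so'] (min_width=17, slack=2)
Line 2: ['distance', 'microwave'] (min_width=18, slack=1)
Line 3: ['gentle', 'sound', 'six'] (min_width=16, slack=3)
Line 4: ['developer', 'is', 'owl'] (min_width=16, slack=3)
Line 5: ['everything', 'no', 'warm'] (min_width=18, slack=1)
Line 6: ['butter', 'will', 'two'] (min_width=15, slack=4)
Line 7: ['support', 'tree'] (min_width=12, slack=7)

Answer: |fire  ocean  sky so|
|distance  microwave|
|gentle   sound  six|
|developer   is  owl|
|everything  no warm|
|butter   will   two|
|support tree       |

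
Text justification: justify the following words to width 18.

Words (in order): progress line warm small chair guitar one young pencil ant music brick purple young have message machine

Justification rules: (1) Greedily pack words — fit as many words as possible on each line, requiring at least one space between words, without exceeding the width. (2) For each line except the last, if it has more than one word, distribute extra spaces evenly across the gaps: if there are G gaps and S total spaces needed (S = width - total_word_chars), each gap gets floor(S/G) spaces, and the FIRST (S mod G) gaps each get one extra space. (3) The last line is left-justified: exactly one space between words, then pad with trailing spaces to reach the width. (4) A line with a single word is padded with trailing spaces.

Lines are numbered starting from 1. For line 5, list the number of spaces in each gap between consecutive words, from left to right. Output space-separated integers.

Answer: 2 1

Derivation:
Line 1: ['progress', 'line', 'warm'] (min_width=18, slack=0)
Line 2: ['small', 'chair', 'guitar'] (min_width=18, slack=0)
Line 3: ['one', 'young', 'pencil'] (min_width=16, slack=2)
Line 4: ['ant', 'music', 'brick'] (min_width=15, slack=3)
Line 5: ['purple', 'young', 'have'] (min_width=17, slack=1)
Line 6: ['message', 'machine'] (min_width=15, slack=3)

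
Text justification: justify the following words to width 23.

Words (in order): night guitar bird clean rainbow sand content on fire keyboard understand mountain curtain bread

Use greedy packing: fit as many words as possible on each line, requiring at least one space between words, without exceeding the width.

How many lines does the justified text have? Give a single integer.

Answer: 5

Derivation:
Line 1: ['night', 'guitar', 'bird', 'clean'] (min_width=23, slack=0)
Line 2: ['rainbow', 'sand', 'content', 'on'] (min_width=23, slack=0)
Line 3: ['fire', 'keyboard'] (min_width=13, slack=10)
Line 4: ['understand', 'mountain'] (min_width=19, slack=4)
Line 5: ['curtain', 'bread'] (min_width=13, slack=10)
Total lines: 5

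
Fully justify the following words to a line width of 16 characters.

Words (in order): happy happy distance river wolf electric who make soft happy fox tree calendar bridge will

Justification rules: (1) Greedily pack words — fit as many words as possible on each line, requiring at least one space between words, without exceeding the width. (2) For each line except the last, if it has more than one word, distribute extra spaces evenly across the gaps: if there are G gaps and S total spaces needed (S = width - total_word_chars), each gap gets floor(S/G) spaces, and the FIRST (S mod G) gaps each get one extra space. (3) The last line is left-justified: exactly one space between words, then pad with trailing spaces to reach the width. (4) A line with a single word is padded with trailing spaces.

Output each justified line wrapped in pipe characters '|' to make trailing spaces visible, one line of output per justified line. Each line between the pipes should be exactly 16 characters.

Line 1: ['happy', 'happy'] (min_width=11, slack=5)
Line 2: ['distance', 'river'] (min_width=14, slack=2)
Line 3: ['wolf', 'electric'] (min_width=13, slack=3)
Line 4: ['who', 'make', 'soft'] (min_width=13, slack=3)
Line 5: ['happy', 'fox', 'tree'] (min_width=14, slack=2)
Line 6: ['calendar', 'bridge'] (min_width=15, slack=1)
Line 7: ['will'] (min_width=4, slack=12)

Answer: |happy      happy|
|distance   river|
|wolf    electric|
|who   make  soft|
|happy  fox  tree|
|calendar  bridge|
|will            |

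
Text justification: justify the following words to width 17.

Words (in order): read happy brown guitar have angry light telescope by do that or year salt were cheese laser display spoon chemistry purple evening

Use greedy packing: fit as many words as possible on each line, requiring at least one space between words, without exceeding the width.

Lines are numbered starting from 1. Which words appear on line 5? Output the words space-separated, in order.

Answer: year salt were

Derivation:
Line 1: ['read', 'happy', 'brown'] (min_width=16, slack=1)
Line 2: ['guitar', 'have', 'angry'] (min_width=17, slack=0)
Line 3: ['light', 'telescope'] (min_width=15, slack=2)
Line 4: ['by', 'do', 'that', 'or'] (min_width=13, slack=4)
Line 5: ['year', 'salt', 'were'] (min_width=14, slack=3)
Line 6: ['cheese', 'laser'] (min_width=12, slack=5)
Line 7: ['display', 'spoon'] (min_width=13, slack=4)
Line 8: ['chemistry', 'purple'] (min_width=16, slack=1)
Line 9: ['evening'] (min_width=7, slack=10)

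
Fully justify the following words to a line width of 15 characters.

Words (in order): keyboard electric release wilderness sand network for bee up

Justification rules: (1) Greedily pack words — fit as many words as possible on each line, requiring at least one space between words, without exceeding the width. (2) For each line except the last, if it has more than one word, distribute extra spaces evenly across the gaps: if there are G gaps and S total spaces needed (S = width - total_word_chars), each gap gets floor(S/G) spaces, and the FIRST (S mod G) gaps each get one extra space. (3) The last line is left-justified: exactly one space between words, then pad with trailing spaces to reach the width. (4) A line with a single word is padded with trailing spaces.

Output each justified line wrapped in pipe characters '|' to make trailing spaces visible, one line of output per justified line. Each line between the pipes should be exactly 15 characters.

Answer: |keyboard       |
|electric       |
|release        |
|wilderness sand|
|network for bee|
|up             |

Derivation:
Line 1: ['keyboard'] (min_width=8, slack=7)
Line 2: ['electric'] (min_width=8, slack=7)
Line 3: ['release'] (min_width=7, slack=8)
Line 4: ['wilderness', 'sand'] (min_width=15, slack=0)
Line 5: ['network', 'for', 'bee'] (min_width=15, slack=0)
Line 6: ['up'] (min_width=2, slack=13)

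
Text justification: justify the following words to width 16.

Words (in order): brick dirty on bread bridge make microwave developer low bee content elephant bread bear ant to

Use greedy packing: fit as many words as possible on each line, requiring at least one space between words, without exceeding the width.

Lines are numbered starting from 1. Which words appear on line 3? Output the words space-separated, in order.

Answer: make microwave

Derivation:
Line 1: ['brick', 'dirty', 'on'] (min_width=14, slack=2)
Line 2: ['bread', 'bridge'] (min_width=12, slack=4)
Line 3: ['make', 'microwave'] (min_width=14, slack=2)
Line 4: ['developer', 'low'] (min_width=13, slack=3)
Line 5: ['bee', 'content'] (min_width=11, slack=5)
Line 6: ['elephant', 'bread'] (min_width=14, slack=2)
Line 7: ['bear', 'ant', 'to'] (min_width=11, slack=5)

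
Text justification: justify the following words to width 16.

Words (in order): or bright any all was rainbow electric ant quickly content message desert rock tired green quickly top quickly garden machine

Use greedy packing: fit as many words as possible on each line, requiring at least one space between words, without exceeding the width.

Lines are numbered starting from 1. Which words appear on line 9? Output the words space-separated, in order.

Answer: machine

Derivation:
Line 1: ['or', 'bright', 'any'] (min_width=13, slack=3)
Line 2: ['all', 'was', 'rainbow'] (min_width=15, slack=1)
Line 3: ['electric', 'ant'] (min_width=12, slack=4)
Line 4: ['quickly', 'content'] (min_width=15, slack=1)
Line 5: ['message', 'desert'] (min_width=14, slack=2)
Line 6: ['rock', 'tired', 'green'] (min_width=16, slack=0)
Line 7: ['quickly', 'top'] (min_width=11, slack=5)
Line 8: ['quickly', 'garden'] (min_width=14, slack=2)
Line 9: ['machine'] (min_width=7, slack=9)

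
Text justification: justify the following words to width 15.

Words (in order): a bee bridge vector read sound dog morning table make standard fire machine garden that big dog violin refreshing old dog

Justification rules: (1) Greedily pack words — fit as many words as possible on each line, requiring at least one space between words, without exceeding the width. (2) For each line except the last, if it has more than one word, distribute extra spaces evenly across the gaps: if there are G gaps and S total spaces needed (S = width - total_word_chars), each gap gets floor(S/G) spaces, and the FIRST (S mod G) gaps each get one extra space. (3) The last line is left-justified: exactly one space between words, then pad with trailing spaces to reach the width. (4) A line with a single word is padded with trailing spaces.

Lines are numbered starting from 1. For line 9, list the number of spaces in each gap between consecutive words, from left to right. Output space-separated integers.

Answer: 2

Derivation:
Line 1: ['a', 'bee', 'bridge'] (min_width=12, slack=3)
Line 2: ['vector', 'read'] (min_width=11, slack=4)
Line 3: ['sound', 'dog'] (min_width=9, slack=6)
Line 4: ['morning', 'table'] (min_width=13, slack=2)
Line 5: ['make', 'standard'] (min_width=13, slack=2)
Line 6: ['fire', 'machine'] (min_width=12, slack=3)
Line 7: ['garden', 'that', 'big'] (min_width=15, slack=0)
Line 8: ['dog', 'violin'] (min_width=10, slack=5)
Line 9: ['refreshing', 'old'] (min_width=14, slack=1)
Line 10: ['dog'] (min_width=3, slack=12)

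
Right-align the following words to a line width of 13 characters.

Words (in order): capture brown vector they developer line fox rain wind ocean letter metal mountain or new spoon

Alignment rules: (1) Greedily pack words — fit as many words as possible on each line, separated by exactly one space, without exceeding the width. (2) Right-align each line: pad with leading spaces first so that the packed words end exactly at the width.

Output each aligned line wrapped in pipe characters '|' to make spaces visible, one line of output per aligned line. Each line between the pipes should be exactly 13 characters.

Answer: |capture brown|
|  vector they|
|    developer|
|line fox rain|
|   wind ocean|
| letter metal|
|  mountain or|
|    new spoon|

Derivation:
Line 1: ['capture', 'brown'] (min_width=13, slack=0)
Line 2: ['vector', 'they'] (min_width=11, slack=2)
Line 3: ['developer'] (min_width=9, slack=4)
Line 4: ['line', 'fox', 'rain'] (min_width=13, slack=0)
Line 5: ['wind', 'ocean'] (min_width=10, slack=3)
Line 6: ['letter', 'metal'] (min_width=12, slack=1)
Line 7: ['mountain', 'or'] (min_width=11, slack=2)
Line 8: ['new', 'spoon'] (min_width=9, slack=4)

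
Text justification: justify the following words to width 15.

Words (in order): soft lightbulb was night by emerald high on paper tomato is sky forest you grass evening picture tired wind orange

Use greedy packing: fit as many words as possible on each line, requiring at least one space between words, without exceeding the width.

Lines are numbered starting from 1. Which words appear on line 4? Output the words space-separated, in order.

Answer: paper tomato is

Derivation:
Line 1: ['soft', 'lightbulb'] (min_width=14, slack=1)
Line 2: ['was', 'night', 'by'] (min_width=12, slack=3)
Line 3: ['emerald', 'high', 'on'] (min_width=15, slack=0)
Line 4: ['paper', 'tomato', 'is'] (min_width=15, slack=0)
Line 5: ['sky', 'forest', 'you'] (min_width=14, slack=1)
Line 6: ['grass', 'evening'] (min_width=13, slack=2)
Line 7: ['picture', 'tired'] (min_width=13, slack=2)
Line 8: ['wind', 'orange'] (min_width=11, slack=4)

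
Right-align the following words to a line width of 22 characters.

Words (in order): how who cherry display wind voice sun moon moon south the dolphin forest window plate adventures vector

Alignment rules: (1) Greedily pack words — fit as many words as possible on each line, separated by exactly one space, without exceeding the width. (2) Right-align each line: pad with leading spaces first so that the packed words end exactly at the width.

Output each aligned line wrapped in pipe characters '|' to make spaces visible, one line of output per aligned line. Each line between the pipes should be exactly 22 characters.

Answer: |how who cherry display|
|   wind voice sun moon|
|moon south the dolphin|
|   forest window plate|
|     adventures vector|

Derivation:
Line 1: ['how', 'who', 'cherry', 'display'] (min_width=22, slack=0)
Line 2: ['wind', 'voice', 'sun', 'moon'] (min_width=19, slack=3)
Line 3: ['moon', 'south', 'the', 'dolphin'] (min_width=22, slack=0)
Line 4: ['forest', 'window', 'plate'] (min_width=19, slack=3)
Line 5: ['adventures', 'vector'] (min_width=17, slack=5)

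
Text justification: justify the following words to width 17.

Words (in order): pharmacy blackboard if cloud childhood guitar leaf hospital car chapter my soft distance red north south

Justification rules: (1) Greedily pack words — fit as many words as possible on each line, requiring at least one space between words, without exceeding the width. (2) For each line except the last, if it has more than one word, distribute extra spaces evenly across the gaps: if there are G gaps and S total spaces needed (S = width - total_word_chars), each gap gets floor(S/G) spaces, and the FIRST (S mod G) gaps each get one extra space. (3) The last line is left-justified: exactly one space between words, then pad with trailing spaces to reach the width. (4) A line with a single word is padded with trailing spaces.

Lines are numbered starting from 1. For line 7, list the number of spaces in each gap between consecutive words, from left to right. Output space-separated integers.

Line 1: ['pharmacy'] (min_width=8, slack=9)
Line 2: ['blackboard', 'if'] (min_width=13, slack=4)
Line 3: ['cloud', 'childhood'] (min_width=15, slack=2)
Line 4: ['guitar', 'leaf'] (min_width=11, slack=6)
Line 5: ['hospital', 'car'] (min_width=12, slack=5)
Line 6: ['chapter', 'my', 'soft'] (min_width=15, slack=2)
Line 7: ['distance', 'red'] (min_width=12, slack=5)
Line 8: ['north', 'south'] (min_width=11, slack=6)

Answer: 6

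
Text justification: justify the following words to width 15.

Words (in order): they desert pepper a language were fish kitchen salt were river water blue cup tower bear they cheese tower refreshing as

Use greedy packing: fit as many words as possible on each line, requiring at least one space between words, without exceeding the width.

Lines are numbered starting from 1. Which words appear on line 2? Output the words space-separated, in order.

Answer: pepper a

Derivation:
Line 1: ['they', 'desert'] (min_width=11, slack=4)
Line 2: ['pepper', 'a'] (min_width=8, slack=7)
Line 3: ['language', 'were'] (min_width=13, slack=2)
Line 4: ['fish', 'kitchen'] (min_width=12, slack=3)
Line 5: ['salt', 'were', 'river'] (min_width=15, slack=0)
Line 6: ['water', 'blue', 'cup'] (min_width=14, slack=1)
Line 7: ['tower', 'bear', 'they'] (min_width=15, slack=0)
Line 8: ['cheese', 'tower'] (min_width=12, slack=3)
Line 9: ['refreshing', 'as'] (min_width=13, slack=2)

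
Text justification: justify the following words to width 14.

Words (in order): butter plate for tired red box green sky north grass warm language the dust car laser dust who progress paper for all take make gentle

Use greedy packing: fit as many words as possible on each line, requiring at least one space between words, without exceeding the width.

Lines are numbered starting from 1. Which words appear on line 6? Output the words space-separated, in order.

Line 1: ['butter', 'plate'] (min_width=12, slack=2)
Line 2: ['for', 'tired', 'red'] (min_width=13, slack=1)
Line 3: ['box', 'green', 'sky'] (min_width=13, slack=1)
Line 4: ['north', 'grass'] (min_width=11, slack=3)
Line 5: ['warm', 'language'] (min_width=13, slack=1)
Line 6: ['the', 'dust', 'car'] (min_width=12, slack=2)
Line 7: ['laser', 'dust', 'who'] (min_width=14, slack=0)
Line 8: ['progress', 'paper'] (min_width=14, slack=0)
Line 9: ['for', 'all', 'take'] (min_width=12, slack=2)
Line 10: ['make', 'gentle'] (min_width=11, slack=3)

Answer: the dust car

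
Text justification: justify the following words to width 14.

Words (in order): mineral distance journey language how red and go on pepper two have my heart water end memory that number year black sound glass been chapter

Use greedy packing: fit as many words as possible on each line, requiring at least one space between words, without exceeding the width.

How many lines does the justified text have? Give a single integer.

Answer: 13

Derivation:
Line 1: ['mineral'] (min_width=7, slack=7)
Line 2: ['distance'] (min_width=8, slack=6)
Line 3: ['journey'] (min_width=7, slack=7)
Line 4: ['language', 'how'] (min_width=12, slack=2)
Line 5: ['red', 'and', 'go', 'on'] (min_width=13, slack=1)
Line 6: ['pepper', 'two'] (min_width=10, slack=4)
Line 7: ['have', 'my', 'heart'] (min_width=13, slack=1)
Line 8: ['water', 'end'] (min_width=9, slack=5)
Line 9: ['memory', 'that'] (min_width=11, slack=3)
Line 10: ['number', 'year'] (min_width=11, slack=3)
Line 11: ['black', 'sound'] (min_width=11, slack=3)
Line 12: ['glass', 'been'] (min_width=10, slack=4)
Line 13: ['chapter'] (min_width=7, slack=7)
Total lines: 13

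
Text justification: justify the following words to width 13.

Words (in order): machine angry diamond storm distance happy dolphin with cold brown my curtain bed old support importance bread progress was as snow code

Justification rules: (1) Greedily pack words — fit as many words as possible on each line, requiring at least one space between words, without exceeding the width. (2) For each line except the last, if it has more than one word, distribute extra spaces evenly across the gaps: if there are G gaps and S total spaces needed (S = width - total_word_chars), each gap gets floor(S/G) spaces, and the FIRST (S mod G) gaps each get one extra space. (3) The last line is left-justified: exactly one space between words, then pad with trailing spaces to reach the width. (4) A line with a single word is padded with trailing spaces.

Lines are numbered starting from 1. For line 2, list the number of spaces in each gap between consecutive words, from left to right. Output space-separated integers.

Answer: 1

Derivation:
Line 1: ['machine', 'angry'] (min_width=13, slack=0)
Line 2: ['diamond', 'storm'] (min_width=13, slack=0)
Line 3: ['distance'] (min_width=8, slack=5)
Line 4: ['happy', 'dolphin'] (min_width=13, slack=0)
Line 5: ['with', 'cold'] (min_width=9, slack=4)
Line 6: ['brown', 'my'] (min_width=8, slack=5)
Line 7: ['curtain', 'bed'] (min_width=11, slack=2)
Line 8: ['old', 'support'] (min_width=11, slack=2)
Line 9: ['importance'] (min_width=10, slack=3)
Line 10: ['bread'] (min_width=5, slack=8)
Line 11: ['progress', 'was'] (min_width=12, slack=1)
Line 12: ['as', 'snow', 'code'] (min_width=12, slack=1)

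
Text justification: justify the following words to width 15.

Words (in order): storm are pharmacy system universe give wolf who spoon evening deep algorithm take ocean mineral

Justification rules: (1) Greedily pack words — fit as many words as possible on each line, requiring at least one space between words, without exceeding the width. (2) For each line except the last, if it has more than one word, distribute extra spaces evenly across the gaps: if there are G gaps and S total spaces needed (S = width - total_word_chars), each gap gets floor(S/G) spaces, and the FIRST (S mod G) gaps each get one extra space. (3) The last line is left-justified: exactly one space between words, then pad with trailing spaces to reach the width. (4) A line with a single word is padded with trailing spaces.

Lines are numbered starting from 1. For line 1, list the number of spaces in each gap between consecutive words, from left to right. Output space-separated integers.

Line 1: ['storm', 'are'] (min_width=9, slack=6)
Line 2: ['pharmacy', 'system'] (min_width=15, slack=0)
Line 3: ['universe', 'give'] (min_width=13, slack=2)
Line 4: ['wolf', 'who', 'spoon'] (min_width=14, slack=1)
Line 5: ['evening', 'deep'] (min_width=12, slack=3)
Line 6: ['algorithm', 'take'] (min_width=14, slack=1)
Line 7: ['ocean', 'mineral'] (min_width=13, slack=2)

Answer: 7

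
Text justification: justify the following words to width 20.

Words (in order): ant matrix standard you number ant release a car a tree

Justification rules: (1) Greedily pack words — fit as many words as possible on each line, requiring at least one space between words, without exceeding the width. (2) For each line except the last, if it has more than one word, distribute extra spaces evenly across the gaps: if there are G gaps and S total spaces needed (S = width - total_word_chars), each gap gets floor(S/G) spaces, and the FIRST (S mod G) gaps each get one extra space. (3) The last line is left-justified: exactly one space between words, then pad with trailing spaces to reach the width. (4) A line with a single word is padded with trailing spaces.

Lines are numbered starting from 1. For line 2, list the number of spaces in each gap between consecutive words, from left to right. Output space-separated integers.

Line 1: ['ant', 'matrix', 'standard'] (min_width=19, slack=1)
Line 2: ['you', 'number', 'ant'] (min_width=14, slack=6)
Line 3: ['release', 'a', 'car', 'a', 'tree'] (min_width=20, slack=0)

Answer: 4 4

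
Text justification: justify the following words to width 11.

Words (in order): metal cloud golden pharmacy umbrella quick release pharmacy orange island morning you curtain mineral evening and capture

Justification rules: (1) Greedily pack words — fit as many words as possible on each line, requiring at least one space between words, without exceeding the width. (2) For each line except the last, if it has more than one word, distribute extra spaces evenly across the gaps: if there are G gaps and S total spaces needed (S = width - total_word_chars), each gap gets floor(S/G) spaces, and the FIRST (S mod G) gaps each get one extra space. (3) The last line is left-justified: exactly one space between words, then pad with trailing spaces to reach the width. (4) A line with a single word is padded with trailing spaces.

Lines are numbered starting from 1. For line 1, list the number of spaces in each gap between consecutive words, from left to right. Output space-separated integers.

Answer: 1

Derivation:
Line 1: ['metal', 'cloud'] (min_width=11, slack=0)
Line 2: ['golden'] (min_width=6, slack=5)
Line 3: ['pharmacy'] (min_width=8, slack=3)
Line 4: ['umbrella'] (min_width=8, slack=3)
Line 5: ['quick'] (min_width=5, slack=6)
Line 6: ['release'] (min_width=7, slack=4)
Line 7: ['pharmacy'] (min_width=8, slack=3)
Line 8: ['orange'] (min_width=6, slack=5)
Line 9: ['island'] (min_width=6, slack=5)
Line 10: ['morning', 'you'] (min_width=11, slack=0)
Line 11: ['curtain'] (min_width=7, slack=4)
Line 12: ['mineral'] (min_width=7, slack=4)
Line 13: ['evening', 'and'] (min_width=11, slack=0)
Line 14: ['capture'] (min_width=7, slack=4)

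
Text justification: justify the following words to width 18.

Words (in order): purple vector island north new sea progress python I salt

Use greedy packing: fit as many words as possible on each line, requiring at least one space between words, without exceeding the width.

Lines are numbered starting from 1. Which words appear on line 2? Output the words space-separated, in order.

Answer: island north new

Derivation:
Line 1: ['purple', 'vector'] (min_width=13, slack=5)
Line 2: ['island', 'north', 'new'] (min_width=16, slack=2)
Line 3: ['sea', 'progress'] (min_width=12, slack=6)
Line 4: ['python', 'I', 'salt'] (min_width=13, slack=5)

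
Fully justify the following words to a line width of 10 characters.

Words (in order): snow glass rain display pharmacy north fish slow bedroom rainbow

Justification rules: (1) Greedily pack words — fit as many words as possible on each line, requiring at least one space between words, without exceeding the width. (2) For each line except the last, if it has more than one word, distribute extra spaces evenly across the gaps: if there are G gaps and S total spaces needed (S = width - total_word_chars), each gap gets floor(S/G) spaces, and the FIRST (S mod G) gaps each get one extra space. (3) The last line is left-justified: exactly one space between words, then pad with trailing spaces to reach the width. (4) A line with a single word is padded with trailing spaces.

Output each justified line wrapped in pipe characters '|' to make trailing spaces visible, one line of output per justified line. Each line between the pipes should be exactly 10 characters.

Line 1: ['snow', 'glass'] (min_width=10, slack=0)
Line 2: ['rain'] (min_width=4, slack=6)
Line 3: ['display'] (min_width=7, slack=3)
Line 4: ['pharmacy'] (min_width=8, slack=2)
Line 5: ['north', 'fish'] (min_width=10, slack=0)
Line 6: ['slow'] (min_width=4, slack=6)
Line 7: ['bedroom'] (min_width=7, slack=3)
Line 8: ['rainbow'] (min_width=7, slack=3)

Answer: |snow glass|
|rain      |
|display   |
|pharmacy  |
|north fish|
|slow      |
|bedroom   |
|rainbow   |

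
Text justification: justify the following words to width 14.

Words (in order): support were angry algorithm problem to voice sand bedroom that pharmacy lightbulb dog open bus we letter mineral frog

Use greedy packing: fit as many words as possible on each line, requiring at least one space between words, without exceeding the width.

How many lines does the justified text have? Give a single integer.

Line 1: ['support', 'were'] (min_width=12, slack=2)
Line 2: ['angry'] (min_width=5, slack=9)
Line 3: ['algorithm'] (min_width=9, slack=5)
Line 4: ['problem', 'to'] (min_width=10, slack=4)
Line 5: ['voice', 'sand'] (min_width=10, slack=4)
Line 6: ['bedroom', 'that'] (min_width=12, slack=2)
Line 7: ['pharmacy'] (min_width=8, slack=6)
Line 8: ['lightbulb', 'dog'] (min_width=13, slack=1)
Line 9: ['open', 'bus', 'we'] (min_width=11, slack=3)
Line 10: ['letter', 'mineral'] (min_width=14, slack=0)
Line 11: ['frog'] (min_width=4, slack=10)
Total lines: 11

Answer: 11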